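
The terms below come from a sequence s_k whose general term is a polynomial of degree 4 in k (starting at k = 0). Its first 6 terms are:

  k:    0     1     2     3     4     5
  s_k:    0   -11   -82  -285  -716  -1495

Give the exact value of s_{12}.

-31812

1st diffs: -11, -71, -203, -431, -779.
2nd diffs: -60, -132, -228, -348.
3rd diffs: -72, -96, -120.
4th diffs: -24, -24 (constant).
Newton forward-difference form: s_k = (-11)·C(k,1) + (-60)·C(k,2) + (-72)·C(k,3) + (-24)·C(k,4).
At k = 12: k = 12, so s_{12} = -132 - 3960 - 15840 - 11880 = -31812.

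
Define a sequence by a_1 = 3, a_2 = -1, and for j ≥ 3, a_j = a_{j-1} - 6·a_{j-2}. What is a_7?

-427

Step forward from the initial values:
a_3 = -19;  a_4 = -13;  a_5 = 101;  a_6 = 179;  a_7 = -427.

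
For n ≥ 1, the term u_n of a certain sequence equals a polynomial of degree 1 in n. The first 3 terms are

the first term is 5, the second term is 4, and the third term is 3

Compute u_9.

-3

1st diffs: -1, -1 (constant).
So u_n = -n + 6.
Evaluating at n = 9 gives u_9 = -3.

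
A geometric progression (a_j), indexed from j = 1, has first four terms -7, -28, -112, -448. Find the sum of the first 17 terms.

-40086361427

Common ratio r = 4.
a_j = (-7)·4^(j-1).
S = (-7)·(4^17 - 1)/(4 - 1) = (-7)·(17179869184 - 1)/(3) = -40086361427.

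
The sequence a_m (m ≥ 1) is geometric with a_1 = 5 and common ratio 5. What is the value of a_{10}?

9765625

a_m = 5·5^(m-1).
a_{10} = 5·5^9 = 9765625.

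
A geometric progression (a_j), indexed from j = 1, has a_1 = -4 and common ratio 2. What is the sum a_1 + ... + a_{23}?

a_j = (-4)·2^(j-1).
S = (-4)·(2^23 - 1)/(2 - 1) = (-4)·(8388608 - 1)/(1) = -33554428.

-33554428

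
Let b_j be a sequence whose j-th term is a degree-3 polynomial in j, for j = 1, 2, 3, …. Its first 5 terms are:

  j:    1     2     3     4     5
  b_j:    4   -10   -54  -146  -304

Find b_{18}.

-16554

1st diffs: -14, -44, -92, -158.
2nd diffs: -30, -48, -66.
3rd diffs: -18, -18 (constant).
So b_j = -3j^3 + 3j^2 - 2j + 6.
Evaluating at j = 18 gives b_{18} = -16554.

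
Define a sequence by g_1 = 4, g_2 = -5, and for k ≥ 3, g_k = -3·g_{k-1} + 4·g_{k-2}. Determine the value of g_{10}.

Step forward from the initial values:
g_3 = 31  g_4 = -113  g_5 = 463  g_6 = -1841  g_7 = 7375  g_8 = -29489  g_9 = 117967  g_{10} = -471857.
(Characteristic roots are 1 and -4.)

-471857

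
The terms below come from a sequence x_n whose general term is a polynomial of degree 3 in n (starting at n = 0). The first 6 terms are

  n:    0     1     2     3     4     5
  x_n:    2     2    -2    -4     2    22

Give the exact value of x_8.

1st diffs: 0, -4, -2, 6, 20.
2nd diffs: -4, 2, 8, 14.
3rd diffs: 6, 6, 6 (constant).
Newton forward-difference form: x_n = 2 + (-4)·C(n,2) + 6·C(n,3).
At n = 8: n = 8, so x_8 = 2 - 112 + 336 = 226.

226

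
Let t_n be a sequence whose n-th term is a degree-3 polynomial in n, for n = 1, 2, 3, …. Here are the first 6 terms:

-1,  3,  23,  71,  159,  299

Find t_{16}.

1st diffs: 4, 20, 48, 88, 140.
2nd diffs: 16, 28, 40, 52.
3rd diffs: 12, 12, 12 (constant).
Newton forward-difference form: t_n = -1 + 4·C(n-1,1) + 16·C(n-1,2) + 12·C(n-1,3).
At n = 16: n-1 = 15, so t_{16} = -1 + 60 + 1680 + 5460 = 7199.

7199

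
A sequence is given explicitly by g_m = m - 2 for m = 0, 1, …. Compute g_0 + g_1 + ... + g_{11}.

42

Over m = 0..11: Σm = 66.
Total = (1)·66 + (-2)·12 = 42.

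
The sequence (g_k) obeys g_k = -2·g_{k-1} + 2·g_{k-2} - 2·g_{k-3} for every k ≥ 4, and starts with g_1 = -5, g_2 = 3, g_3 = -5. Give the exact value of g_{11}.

Compute successive terms:
g_4 = 26;  g_5 = -68;  g_6 = 198;  g_7 = -584;  g_8 = 1700;  g_9 = -4964;  g_{10} = 14496;  g_{11} = -42320.

-42320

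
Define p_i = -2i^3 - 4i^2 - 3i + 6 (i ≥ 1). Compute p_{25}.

-33819

p_{25} = -2·25^3 - 4·25^2 - 3·25 + 6 = -33819.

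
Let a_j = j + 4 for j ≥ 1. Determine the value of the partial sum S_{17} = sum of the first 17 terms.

Over j = 1..17: Σj = 153.
Total = (1)·153 + (4)·17 = 221.

221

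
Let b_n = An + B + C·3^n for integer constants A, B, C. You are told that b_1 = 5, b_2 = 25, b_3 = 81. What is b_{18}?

1162261497

The three given values yield: A + B + 3C = 5; 2A + B + 9C = 25; 3A + B + 27C = 81.
Subtracting the first from the second: A + 6C = 20.
Subtracting the second from the third: A + 18C = 56.
Solving: C = 3, A = 2, then B = -6.
Therefore b_{18} = 36 + (-6) + 3·387420489 = 1162261497.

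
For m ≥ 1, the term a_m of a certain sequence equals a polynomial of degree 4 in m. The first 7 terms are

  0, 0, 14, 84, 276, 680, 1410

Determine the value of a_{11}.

1st diffs: 0, 14, 70, 192, 404, 730.
2nd diffs: 14, 56, 122, 212, 326.
3rd diffs: 42, 66, 90, 114.
4th diffs: 24, 24, 24 (constant).
Newton forward-difference form: a_m = 14·C(m-1,2) + 42·C(m-1,3) + 24·C(m-1,4).
At m = 11: m-1 = 10, so a_{11} = 630 + 5040 + 5040 = 10710.

10710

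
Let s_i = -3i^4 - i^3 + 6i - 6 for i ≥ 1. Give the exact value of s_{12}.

s_{12} = -3·12^4 - 1·12^3 + 6·12 - 6 = -63870.

-63870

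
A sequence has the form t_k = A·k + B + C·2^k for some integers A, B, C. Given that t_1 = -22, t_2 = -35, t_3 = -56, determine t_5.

-162

The three given values yield: A + B + 2C = -22; 2A + B + 4C = -35; 3A + B + 8C = -56.
Subtracting the first from the second: A + 2C = -13.
Subtracting the second from the third: A + 4C = -21.
Solving: C = -4, A = -5, then B = -9.
So t_k = -5·k + (-9) + (-4)·2^k; at k=5 this is -162.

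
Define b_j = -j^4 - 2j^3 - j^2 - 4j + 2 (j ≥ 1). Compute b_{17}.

-93702

b_{17} = -1·17^4 - 2·17^3 - 1·17^2 - 4·17 + 2 = -93702.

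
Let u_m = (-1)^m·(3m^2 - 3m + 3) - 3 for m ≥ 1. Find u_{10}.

270

(-1)^10 = 1; 3m^2 - 3m + 3 at m=10 is 273; so u_{10} = 270.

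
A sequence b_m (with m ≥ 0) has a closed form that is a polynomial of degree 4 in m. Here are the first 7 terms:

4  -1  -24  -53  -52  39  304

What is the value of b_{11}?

1st diffs: -5, -23, -29, 1, 91, 265.
2nd diffs: -18, -6, 30, 90, 174.
3rd diffs: 12, 36, 60, 84.
4th diffs: 24, 24, 24 (constant).
So b_m = m^4 - 4m^3 - 4m^2 + 2m + 4.
Evaluating at m = 11 gives b_{11} = 8859.

8859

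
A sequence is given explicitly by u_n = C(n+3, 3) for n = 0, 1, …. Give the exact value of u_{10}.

286

C(13, 3) = 286, so u_{10} = 286.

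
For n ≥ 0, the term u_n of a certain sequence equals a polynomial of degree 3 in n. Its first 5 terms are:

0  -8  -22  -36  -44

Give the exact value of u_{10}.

370

1st diffs: -8, -14, -14, -8.
2nd diffs: -6, 0, 6.
3rd diffs: 6, 6 (constant).
Newton forward-difference form: u_n = (-8)·C(n,1) + (-6)·C(n,2) + 6·C(n,3).
At n = 10: n = 10, so u_{10} = -80 - 270 + 720 = 370.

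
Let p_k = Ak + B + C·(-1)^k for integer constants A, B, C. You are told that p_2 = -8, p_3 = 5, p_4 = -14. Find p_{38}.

Write the equations: 2A + B + C = -8; 3A + B - C = 5; 4A + B + C = -14.
Subtracting the first from the second: A - 2C = 13.
Subtracting the second from the third: A + 2C = -19.
Solving: C = -8, A = -3, then B = 6.
Therefore p_{38} = -114 + 6 + (-8)·1 = -116.

-116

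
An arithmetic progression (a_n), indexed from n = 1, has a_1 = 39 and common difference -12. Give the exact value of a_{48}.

a_n = 39 + (n - 1)·(-12).
a_{48} = 39 + 47·(-12) = -525.

-525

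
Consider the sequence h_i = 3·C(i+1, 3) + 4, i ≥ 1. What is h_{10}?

C(11, 3) = 165, so h_{10} = 499.

499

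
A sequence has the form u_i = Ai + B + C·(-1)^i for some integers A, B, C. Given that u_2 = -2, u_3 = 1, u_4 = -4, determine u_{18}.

-18

Plug in i = 2, 3, 4: 2A + B + C = -2; 3A + B - C = 1; 4A + B + C = -4.
Subtracting the first from the second: A - 2C = 3.
Subtracting the second from the third: A + 2C = -5.
Solving: C = -2, A = -1, then B = 2.
So u_i = -1·i + 2 + (-2)·(-1)^i; at i=18 this is -18.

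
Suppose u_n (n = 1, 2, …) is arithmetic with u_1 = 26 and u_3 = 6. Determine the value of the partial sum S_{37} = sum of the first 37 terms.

Common difference d = (6 - 26) / (3 - 1) = -10.
u_n = 26 + (n - 1)·(-10).
u_{37} = -334; S = 37·(26 + (-334))/2 = -5698.

-5698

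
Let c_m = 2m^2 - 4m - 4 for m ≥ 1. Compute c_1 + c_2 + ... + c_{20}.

Over m = 1..20: Σm = 210, Σm² = 2870.
Total = (2)·2870 + (-4)·210 + (-4)·20 = 4820.

4820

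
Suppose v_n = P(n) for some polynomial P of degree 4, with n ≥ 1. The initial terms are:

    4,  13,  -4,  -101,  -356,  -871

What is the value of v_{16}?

1st diffs: 9, -17, -97, -255, -515.
2nd diffs: -26, -80, -158, -260.
3rd diffs: -54, -78, -102.
4th diffs: -24, -24 (constant).
Newton forward-difference form: v_n = 4 + 9·C(n-1,1) + (-26)·C(n-1,2) + (-54)·C(n-1,3) + (-24)·C(n-1,4).
At n = 16: n-1 = 15, so v_{16} = 4 + 135 - 2730 - 24570 - 32760 = -59921.

-59921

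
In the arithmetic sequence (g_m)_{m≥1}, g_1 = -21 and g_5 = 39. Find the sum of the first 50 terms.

17325

Common difference d = (39 - (-21)) / (5 - 1) = 15.
g_m = -21 + (m - 1)·15.
g_{50} = 714; S = 50·(-21 + 714)/2 = 17325.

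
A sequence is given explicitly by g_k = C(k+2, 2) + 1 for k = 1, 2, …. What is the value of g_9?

C(11, 2) = 55, so g_9 = 56.

56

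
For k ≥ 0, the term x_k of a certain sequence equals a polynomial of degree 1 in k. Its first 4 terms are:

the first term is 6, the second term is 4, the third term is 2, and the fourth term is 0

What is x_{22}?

1st diffs: -2, -2, -2 (constant).
So x_k = -2k + 6.
Evaluating at k = 22 gives x_{22} = -38.

-38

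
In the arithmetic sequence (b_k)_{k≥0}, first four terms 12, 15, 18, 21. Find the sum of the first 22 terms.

957

Common difference d = 3.
b_k = 12 + (k - 0)·3.
b_{21} = 75; S = 22·(12 + 75)/2 = 957.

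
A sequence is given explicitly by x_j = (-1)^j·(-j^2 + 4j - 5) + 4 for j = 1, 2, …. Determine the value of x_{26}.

-573

(-1)^26 = 1; -j^2 + 4j - 5 at j=26 is -577; so x_{26} = -573.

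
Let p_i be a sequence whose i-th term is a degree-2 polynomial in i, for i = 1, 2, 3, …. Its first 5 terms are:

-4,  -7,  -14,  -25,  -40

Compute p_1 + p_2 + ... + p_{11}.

1st diffs: -3, -7, -11, -15.
2nd diffs: -4, -4, -4 (constant).
So p_i = -2i^2 + 3i - 5.
Continuing: …, -59, -82, -109, -140, …, p_{11} = -214.
Summing i = 1..11 (11 terms) gives -869.

-869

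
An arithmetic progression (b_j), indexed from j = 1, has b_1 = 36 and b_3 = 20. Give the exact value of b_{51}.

-364

Common difference d = (20 - 36) / (3 - 1) = -8.
b_j = 36 + (j - 1)·(-8).
b_{51} = 36 + 50·(-8) = -364.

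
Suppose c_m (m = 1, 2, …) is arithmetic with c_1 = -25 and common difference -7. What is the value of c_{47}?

-347

c_m = -25 + (m - 1)·(-7).
c_{47} = -25 + 46·(-7) = -347.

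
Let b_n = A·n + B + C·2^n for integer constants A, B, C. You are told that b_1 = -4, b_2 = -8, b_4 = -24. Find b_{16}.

Write the equations: A + B + 2C = -4; 2A + B + 4C = -8; 4A + B + 16C = -24.
Subtracting the first from the second: A + 2C = -4.
Subtracting the second from the third: 2A + 12C = -16.
Solving: C = -1, A = -2, then B = 0.
So b_n = -2·n + 0 + (-1)·2^n; at n=16 this is -65568.

-65568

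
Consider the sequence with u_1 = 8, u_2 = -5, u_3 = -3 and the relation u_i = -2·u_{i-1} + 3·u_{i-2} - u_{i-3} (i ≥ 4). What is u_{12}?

Step forward from the initial values:
u_4 = -17; u_5 = 30; u_6 = -108; u_7 = 323; u_8 = -1000; u_9 = 3077; u_{10} = -9477; u_{11} = 29185; u_{12} = -89878.

-89878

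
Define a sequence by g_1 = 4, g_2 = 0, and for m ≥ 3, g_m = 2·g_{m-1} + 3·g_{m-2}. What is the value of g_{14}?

Step forward from the initial values:
g_3 = 12  g_4 = 24  g_5 = 84  …  g_{11} = 59052  g_{12} = 177144  g_{13} = 531444  g_{14} = 1594320.
(Characteristic roots are 3 and -1.)

1594320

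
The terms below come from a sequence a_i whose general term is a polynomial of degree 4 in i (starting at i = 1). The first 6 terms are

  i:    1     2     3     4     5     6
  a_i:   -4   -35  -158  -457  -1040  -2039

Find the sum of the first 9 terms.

1st diffs: -31, -123, -299, -583, -999.
2nd diffs: -92, -176, -284, -416.
3rd diffs: -84, -108, -132.
4th diffs: -24, -24 (constant).
So a_i = -i^4 - 4i^3 + 3i^2 + 3i - 5.
Continuing: -3610, -5933, -9212.
Summing i = 1..9 (9 terms) gives -22488.

-22488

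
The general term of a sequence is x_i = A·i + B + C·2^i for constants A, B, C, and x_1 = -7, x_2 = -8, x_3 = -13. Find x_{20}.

-2097098

At i = 1, 2, 3: A + B + 2C = -7; 2A + B + 4C = -8; 3A + B + 8C = -13.
Subtracting the first from the second: A + 2C = -1.
Subtracting the second from the third: A + 4C = -5.
Solving: C = -2, A = 3, then B = -6.
So x_i = 3·i + (-6) + (-2)·2^i; at i=20 this is -2097098.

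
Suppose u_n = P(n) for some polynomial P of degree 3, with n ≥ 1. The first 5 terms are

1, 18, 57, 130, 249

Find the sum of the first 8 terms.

1st diffs: 17, 39, 73, 119.
2nd diffs: 22, 34, 46.
3rd diffs: 12, 12 (constant).
So u_n = 2n^3 - n^2 + 6n - 6.
Continuing: 426, 673, 1002.
Summing n = 1..8 (8 terms) gives 2556.

2556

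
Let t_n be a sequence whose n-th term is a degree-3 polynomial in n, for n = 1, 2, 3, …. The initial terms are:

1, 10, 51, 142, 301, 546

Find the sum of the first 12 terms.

16556

1st diffs: 9, 41, 91, 159, 245.
2nd diffs: 32, 50, 68, 86.
3rd diffs: 18, 18, 18 (constant).
Newton forward-difference form: t_n = 1 + 9·C(n-1,1) + 32·C(n-1,2) + 18·C(n-1,3).
Continuing: …, 895, 1366, 1977, 2746, …, t_{12} = 4830.
Summing n = 1..12 (12 terms) gives 16556.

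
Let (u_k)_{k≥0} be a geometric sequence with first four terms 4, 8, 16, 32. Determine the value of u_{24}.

Common ratio r = 2.
u_k = 4·2^(k-0).
u_{24} = 4·2^24 = 67108864.

67108864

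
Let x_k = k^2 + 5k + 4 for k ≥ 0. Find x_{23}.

648

x_{23} = 1·23^2 + 5·23 + 4 = 648.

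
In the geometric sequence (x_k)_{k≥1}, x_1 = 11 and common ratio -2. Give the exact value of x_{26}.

-369098752

x_k = 11·(-2)^(k-1).
x_{26} = 11·(-2)^25 = -369098752.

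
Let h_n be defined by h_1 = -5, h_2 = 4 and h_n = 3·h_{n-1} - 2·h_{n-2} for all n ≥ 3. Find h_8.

1138

Applying the relation repeatedly:
h_3 = 22;  h_4 = 58;  h_5 = 130;  h_6 = 274;  h_7 = 562;  h_8 = 1138.
(Characteristic roots are 2 and 1.)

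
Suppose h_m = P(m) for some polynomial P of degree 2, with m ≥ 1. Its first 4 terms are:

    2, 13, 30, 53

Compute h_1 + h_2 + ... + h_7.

1st diffs: 11, 17, 23.
2nd diffs: 6, 6 (constant).
Newton forward-difference form: h_m = 2 + 11·C(m-1,1) + 6·C(m-1,2).
Continuing: 82, 117, 158.
Summing m = 1..7 (7 terms) gives 455.

455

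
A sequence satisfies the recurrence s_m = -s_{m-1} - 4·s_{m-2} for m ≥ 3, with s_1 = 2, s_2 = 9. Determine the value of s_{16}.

95261

Applying the relation repeatedly:
s_3 = -17;  s_4 = -19;  s_5 = 87;  …;  s_{13} = -5833;  s_{14} = -39531;  s_{15} = 62863;  s_{16} = 95261.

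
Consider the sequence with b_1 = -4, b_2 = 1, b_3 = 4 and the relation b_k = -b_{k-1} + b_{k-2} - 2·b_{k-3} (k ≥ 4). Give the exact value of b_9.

b_4 = 5;  b_5 = -3;  b_6 = 0;  b_7 = -13;  b_8 = 19;  b_9 = -32.

-32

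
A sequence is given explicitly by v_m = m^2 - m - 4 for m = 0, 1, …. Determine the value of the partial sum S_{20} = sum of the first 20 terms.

2200

Over m = 0..19: Σm = 190, Σm² = 2470.
Total = (1)·2470 + (-1)·190 + (-4)·20 = 2200.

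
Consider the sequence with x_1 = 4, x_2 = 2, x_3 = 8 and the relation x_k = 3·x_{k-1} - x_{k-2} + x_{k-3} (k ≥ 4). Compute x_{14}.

x_4 = 26; x_5 = 72; x_6 = 198; …; x_{11} = 32240; x_{12} = 89282; x_{13} = 247248; x_{14} = 684702.

684702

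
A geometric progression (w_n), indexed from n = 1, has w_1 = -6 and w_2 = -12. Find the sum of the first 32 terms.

-25769803770

Common ratio r = 2.
w_n = (-6)·2^(n-1).
S = (-6)·(2^32 - 1)/(2 - 1) = (-6)·(4294967296 - 1)/(1) = -25769803770.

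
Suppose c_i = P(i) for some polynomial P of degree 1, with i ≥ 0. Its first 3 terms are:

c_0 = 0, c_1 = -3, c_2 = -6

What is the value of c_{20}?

-60

1st diffs: -3, -3 (constant).
So c_i = -3i.
Evaluating at i = 20 gives c_{20} = -60.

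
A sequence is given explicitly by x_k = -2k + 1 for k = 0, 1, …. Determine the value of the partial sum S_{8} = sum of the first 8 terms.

-48

Over k = 0..7: Σk = 28.
Total = (-2)·28 + (1)·8 = -48.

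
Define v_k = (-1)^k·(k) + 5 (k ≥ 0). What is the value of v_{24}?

(-1)^24 = 1; k at k=24 is 24; so v_{24} = 29.

29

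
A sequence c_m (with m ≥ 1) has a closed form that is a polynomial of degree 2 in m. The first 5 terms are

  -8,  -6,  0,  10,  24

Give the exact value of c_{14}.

330

1st diffs: 2, 6, 10, 14.
2nd diffs: 4, 4, 4 (constant).
Newton forward-difference form: c_m = -8 + 2·C(m-1,1) + 4·C(m-1,2).
At m = 14: m-1 = 13, so c_{14} = -8 + 26 + 312 = 330.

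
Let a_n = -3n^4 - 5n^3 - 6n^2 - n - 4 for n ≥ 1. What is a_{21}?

a_{21} = -3·21^4 - 5·21^3 - 6·21^2 - 1·21 - 4 = -632419.

-632419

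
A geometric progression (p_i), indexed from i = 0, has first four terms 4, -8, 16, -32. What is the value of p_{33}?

Common ratio r = -2.
p_i = 4·(-2)^(i-0).
p_{33} = 4·(-2)^33 = -34359738368.

-34359738368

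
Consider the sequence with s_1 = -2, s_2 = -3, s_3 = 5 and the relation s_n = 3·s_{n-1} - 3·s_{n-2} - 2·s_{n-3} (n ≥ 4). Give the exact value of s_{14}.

Compute successive terms:
s_4 = 28, s_5 = 75, s_6 = 131, …, s_{11} = -5709, s_{12} = -4909, s_{13} = 8920, s_{14} = 52905.

52905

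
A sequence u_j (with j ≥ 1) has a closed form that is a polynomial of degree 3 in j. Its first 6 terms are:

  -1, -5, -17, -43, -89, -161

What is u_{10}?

1st diffs: -4, -12, -26, -46, -72.
2nd diffs: -8, -14, -20, -26.
3rd diffs: -6, -6, -6 (constant).
So u_j = -j^3 + 2j^2 - 3j + 1.
Evaluating at j = 10 gives u_{10} = -829.

-829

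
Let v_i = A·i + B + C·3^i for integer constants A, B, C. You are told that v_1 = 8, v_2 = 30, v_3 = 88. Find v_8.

Write the equations: A + B + 3C = 8; 2A + B + 9C = 30; 3A + B + 27C = 88.
Subtracting the first from the second: A + 6C = 22.
Subtracting the second from the third: A + 18C = 58.
Solving: C = 3, A = 4, then B = -5.
Therefore v_8 = 32 + (-5) + 3·6561 = 19710.

19710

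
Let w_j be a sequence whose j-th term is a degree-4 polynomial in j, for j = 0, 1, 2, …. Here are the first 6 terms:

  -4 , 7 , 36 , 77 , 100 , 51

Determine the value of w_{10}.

1st diffs: 11, 29, 41, 23, -49.
2nd diffs: 18, 12, -18, -72.
3rd diffs: -6, -30, -54.
4th diffs: -24, -24 (constant).
So w_j = -j^4 + 5j^3 + j^2 + 6j - 4.
Evaluating at j = 10 gives w_{10} = -4844.

-4844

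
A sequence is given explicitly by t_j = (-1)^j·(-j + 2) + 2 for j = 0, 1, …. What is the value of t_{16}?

-12

(-1)^16 = 1; -j + 2 at j=16 is -14; so t_{16} = -12.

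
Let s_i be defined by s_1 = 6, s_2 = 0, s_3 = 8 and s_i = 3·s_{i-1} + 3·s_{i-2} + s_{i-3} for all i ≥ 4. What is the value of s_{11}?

370728

Compute successive terms:
s_4 = 30; s_5 = 114; s_6 = 440; s_7 = 1692; s_8 = 6510; s_9 = 25046; s_{10} = 96360; s_{11} = 370728.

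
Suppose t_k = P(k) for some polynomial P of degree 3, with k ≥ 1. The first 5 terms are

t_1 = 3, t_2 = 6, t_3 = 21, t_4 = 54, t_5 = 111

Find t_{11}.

1293

1st diffs: 3, 15, 33, 57.
2nd diffs: 12, 18, 24.
3rd diffs: 6, 6 (constant).
So t_k = k^3 - 4k + 6.
Evaluating at k = 11 gives t_{11} = 1293.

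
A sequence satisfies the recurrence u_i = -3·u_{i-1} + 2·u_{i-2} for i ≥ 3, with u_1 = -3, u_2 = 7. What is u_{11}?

u_3 = -27;  u_4 = 95;  u_5 = -339;  u_6 = 1207;  u_7 = -4299;  u_8 = 15311;  u_9 = -54531;  u_{10} = 194215;  u_{11} = -691707.

-691707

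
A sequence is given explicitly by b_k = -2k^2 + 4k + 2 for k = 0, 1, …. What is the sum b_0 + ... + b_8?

Over k = 0..8: Σk = 36, Σk² = 204.
Total = (-2)·204 + (4)·36 + (2)·9 = -246.

-246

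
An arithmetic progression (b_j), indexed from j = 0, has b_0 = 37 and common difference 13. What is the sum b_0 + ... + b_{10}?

1122

b_j = 37 + (j - 0)·13.
b_{10} = 167; S = 11·(37 + 167)/2 = 1122.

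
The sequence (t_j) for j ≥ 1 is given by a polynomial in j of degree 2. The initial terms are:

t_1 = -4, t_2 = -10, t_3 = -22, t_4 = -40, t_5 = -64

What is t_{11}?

-334

1st diffs: -6, -12, -18, -24.
2nd diffs: -6, -6, -6 (constant).
Newton forward-difference form: t_j = -4 + (-6)·C(j-1,1) + (-6)·C(j-1,2).
At j = 11: j-1 = 10, so t_{11} = -4 - 60 - 270 = -334.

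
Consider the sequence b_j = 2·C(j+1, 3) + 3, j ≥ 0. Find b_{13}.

731

C(14, 3) = 364, so b_{13} = 731.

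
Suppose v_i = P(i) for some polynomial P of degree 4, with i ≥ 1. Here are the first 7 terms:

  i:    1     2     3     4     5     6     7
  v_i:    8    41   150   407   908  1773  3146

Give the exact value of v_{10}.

1st diffs: 33, 109, 257, 501, 865, 1373.
2nd diffs: 76, 148, 244, 364, 508.
3rd diffs: 72, 96, 120, 144.
4th diffs: 24, 24, 24 (constant).
Newton forward-difference form: v_i = 8 + 33·C(i-1,1) + 76·C(i-1,2) + 72·C(i-1,3) + 24·C(i-1,4).
At i = 10: i-1 = 9, so v_{10} = 8 + 297 + 2736 + 6048 + 3024 = 12113.

12113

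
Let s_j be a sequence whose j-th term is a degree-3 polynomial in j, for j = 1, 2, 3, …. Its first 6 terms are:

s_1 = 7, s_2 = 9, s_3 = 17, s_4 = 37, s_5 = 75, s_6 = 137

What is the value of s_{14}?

1st diffs: 2, 8, 20, 38, 62.
2nd diffs: 6, 12, 18, 24.
3rd diffs: 6, 6, 6 (constant).
Newton forward-difference form: s_j = 7 + 2·C(j-1,1) + 6·C(j-1,2) + 6·C(j-1,3).
At j = 14: j-1 = 13, so s_{14} = 7 + 26 + 468 + 1716 = 2217.

2217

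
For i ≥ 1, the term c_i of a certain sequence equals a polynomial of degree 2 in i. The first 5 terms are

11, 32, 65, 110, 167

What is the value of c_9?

515

1st diffs: 21, 33, 45, 57.
2nd diffs: 12, 12, 12 (constant).
So c_i = 6i^2 + 3i + 2.
Evaluating at i = 9 gives c_9 = 515.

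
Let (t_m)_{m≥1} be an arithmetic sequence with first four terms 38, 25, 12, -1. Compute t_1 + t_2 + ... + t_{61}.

-21472

Common difference d = -13.
t_m = 38 + (m - 1)·(-13).
t_{61} = -742; S = 61·(38 + (-742))/2 = -21472.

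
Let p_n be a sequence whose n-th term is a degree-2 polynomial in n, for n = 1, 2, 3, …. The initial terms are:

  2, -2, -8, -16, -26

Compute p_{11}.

1st diffs: -4, -6, -8, -10.
2nd diffs: -2, -2, -2 (constant).
Newton forward-difference form: p_n = 2 + (-4)·C(n-1,1) + (-2)·C(n-1,2).
At n = 11: n-1 = 10, so p_{11} = 2 - 40 - 90 = -128.

-128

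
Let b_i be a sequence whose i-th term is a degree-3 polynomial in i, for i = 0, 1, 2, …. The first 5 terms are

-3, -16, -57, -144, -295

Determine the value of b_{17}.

1st diffs: -13, -41, -87, -151.
2nd diffs: -28, -46, -64.
3rd diffs: -18, -18 (constant).
So b_i = -3i^3 - 5i^2 - 5i - 3.
Evaluating at i = 17 gives b_{17} = -16272.

-16272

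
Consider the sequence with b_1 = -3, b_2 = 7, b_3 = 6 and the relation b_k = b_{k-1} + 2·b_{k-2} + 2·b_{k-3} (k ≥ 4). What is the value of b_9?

Compute successive terms:
b_4 = 14, b_5 = 40, b_6 = 80, b_7 = 188, b_8 = 428, b_9 = 964.

964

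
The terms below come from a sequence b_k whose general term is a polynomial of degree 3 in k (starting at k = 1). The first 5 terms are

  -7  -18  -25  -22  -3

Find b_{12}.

1082

1st diffs: -11, -7, 3, 19.
2nd diffs: 4, 10, 16.
3rd diffs: 6, 6 (constant).
Newton forward-difference form: b_k = -7 + (-11)·C(k-1,1) + 4·C(k-1,2) + 6·C(k-1,3).
At k = 12: k-1 = 11, so b_{12} = -7 - 121 + 220 + 990 = 1082.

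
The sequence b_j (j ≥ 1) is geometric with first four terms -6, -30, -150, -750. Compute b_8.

-468750

Common ratio r = 5.
b_j = (-6)·5^(j-1).
b_8 = (-6)·5^7 = -468750.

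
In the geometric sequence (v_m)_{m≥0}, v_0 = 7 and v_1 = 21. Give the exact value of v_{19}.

Common ratio r = 3.
v_m = 7·3^(m-0).
v_{19} = 7·3^19 = 8135830269.

8135830269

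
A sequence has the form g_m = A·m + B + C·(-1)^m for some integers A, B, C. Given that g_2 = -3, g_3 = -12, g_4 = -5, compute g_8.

Write the equations: 2A + B + C = -3; 3A + B - C = -12; 4A + B + C = -5.
Subtracting the first from the second: A - 2C = -9.
Subtracting the second from the third: A + 2C = 7.
Solving: C = 4, A = -1, then B = -5.
Hence g_8 = -1·8 + (-5) + 4·1 = -9.

-9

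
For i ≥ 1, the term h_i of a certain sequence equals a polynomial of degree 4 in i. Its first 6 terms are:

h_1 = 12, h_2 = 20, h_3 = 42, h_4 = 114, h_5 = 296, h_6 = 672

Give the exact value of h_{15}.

38526

1st diffs: 8, 22, 72, 182, 376.
2nd diffs: 14, 50, 110, 194.
3rd diffs: 36, 60, 84.
4th diffs: 24, 24 (constant).
So h_i = i^4 - 4i^3 + 6i^2 + 3i + 6.
Evaluating at i = 15 gives h_{15} = 38526.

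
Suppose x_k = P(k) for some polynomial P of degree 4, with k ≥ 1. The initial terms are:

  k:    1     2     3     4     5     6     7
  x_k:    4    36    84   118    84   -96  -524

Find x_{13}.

1st diffs: 32, 48, 34, -34, -180, -428.
2nd diffs: 16, -14, -68, -146, -248.
3rd diffs: -30, -54, -78, -102.
4th diffs: -24, -24, -24 (constant).
So x_k = -k^4 + 5k^3 + 3k^2 + 3k - 6.
Evaluating at k = 13 gives x_{13} = -17036.

-17036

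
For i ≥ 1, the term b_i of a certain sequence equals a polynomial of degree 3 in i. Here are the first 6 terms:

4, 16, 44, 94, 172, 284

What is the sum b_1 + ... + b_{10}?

3760

1st diffs: 12, 28, 50, 78, 112.
2nd diffs: 16, 22, 28, 34.
3rd diffs: 6, 6, 6 (constant).
Newton forward-difference form: b_i = 4 + 12·C(i-1,1) + 16·C(i-1,2) + 6·C(i-1,3).
Continuing: 436, 634, 884, 1192.
Summing i = 1..10 (10 terms) gives 3760.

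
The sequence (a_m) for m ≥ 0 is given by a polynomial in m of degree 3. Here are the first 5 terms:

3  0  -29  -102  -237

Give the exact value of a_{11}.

-4430

1st diffs: -3, -29, -73, -135.
2nd diffs: -26, -44, -62.
3rd diffs: -18, -18 (constant).
Newton forward-difference form: a_m = 3 + (-3)·C(m,1) + (-26)·C(m,2) + (-18)·C(m,3).
At m = 11: m = 11, so a_{11} = 3 - 33 - 1430 - 2970 = -4430.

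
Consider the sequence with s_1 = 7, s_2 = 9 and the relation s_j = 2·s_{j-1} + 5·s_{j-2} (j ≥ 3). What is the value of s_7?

6613

Iterate the recurrence:
s_3 = 53  s_4 = 151  s_5 = 567  s_6 = 1889  s_7 = 6613.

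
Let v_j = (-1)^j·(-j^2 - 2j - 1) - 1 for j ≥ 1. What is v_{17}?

(-1)^17 = -1; -j^2 - 2j - 1 at j=17 is -324; so v_{17} = 323.

323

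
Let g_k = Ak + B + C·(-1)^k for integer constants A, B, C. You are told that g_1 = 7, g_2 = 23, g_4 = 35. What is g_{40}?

Write the equations: A + B - C = 7; 2A + B + C = 23; 4A + B + C = 35.
Subtracting the first from the second: A + 2C = 16.
Subtracting the second from the third: 2A = 12.
Solving: C = 5, A = 6, then B = 6.
Hence g_{40} = 6·40 + 6 + 5·1 = 251.

251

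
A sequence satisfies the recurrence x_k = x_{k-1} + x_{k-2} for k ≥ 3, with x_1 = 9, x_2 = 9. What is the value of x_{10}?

Applying the relation repeatedly:
x_3 = 18  x_4 = 27  x_5 = 45  x_6 = 72  x_7 = 117  x_8 = 189  x_9 = 306  x_{10} = 495.

495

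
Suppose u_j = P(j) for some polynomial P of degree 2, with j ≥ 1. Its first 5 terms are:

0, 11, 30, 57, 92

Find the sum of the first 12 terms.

1st diffs: 11, 19, 27, 35.
2nd diffs: 8, 8, 8 (constant).
Newton forward-difference form: u_j = 11·C(j-1,1) + 8·C(j-1,2).
Continuing: …, 135, 186, 245, 312, …, u_{12} = 561.
Summing j = 1..12 (12 terms) gives 2486.

2486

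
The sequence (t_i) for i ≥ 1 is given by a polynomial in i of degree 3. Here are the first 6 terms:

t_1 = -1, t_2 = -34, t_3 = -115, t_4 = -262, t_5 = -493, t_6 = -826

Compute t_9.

-2617

1st diffs: -33, -81, -147, -231, -333.
2nd diffs: -48, -66, -84, -102.
3rd diffs: -18, -18, -18 (constant).
Newton forward-difference form: t_i = -1 + (-33)·C(i-1,1) + (-48)·C(i-1,2) + (-18)·C(i-1,3).
At i = 9: i-1 = 8, so t_9 = -1 - 264 - 1344 - 1008 = -2617.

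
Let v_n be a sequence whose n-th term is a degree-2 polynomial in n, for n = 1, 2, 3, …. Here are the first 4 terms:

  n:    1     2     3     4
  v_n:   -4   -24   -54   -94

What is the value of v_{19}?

1st diffs: -20, -30, -40.
2nd diffs: -10, -10 (constant).
Newton forward-difference form: v_n = -4 + (-20)·C(n-1,1) + (-10)·C(n-1,2).
At n = 19: n-1 = 18, so v_{19} = -4 - 360 - 1530 = -1894.

-1894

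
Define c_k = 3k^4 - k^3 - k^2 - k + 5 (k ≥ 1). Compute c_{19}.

c_{19} = 3·19^4 - 1·19^3 - 1·19^2 - 1·19 + 5 = 383729.

383729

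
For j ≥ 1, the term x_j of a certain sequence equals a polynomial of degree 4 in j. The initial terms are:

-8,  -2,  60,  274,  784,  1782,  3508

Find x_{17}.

147928

1st diffs: 6, 62, 214, 510, 998, 1726.
2nd diffs: 56, 152, 296, 488, 728.
3rd diffs: 96, 144, 192, 240.
4th diffs: 48, 48, 48 (constant).
Newton forward-difference form: x_j = -8 + 6·C(j-1,1) + 56·C(j-1,2) + 96·C(j-1,3) + 48·C(j-1,4).
At j = 17: j-1 = 16, so x_{17} = -8 + 96 + 6720 + 53760 + 87360 = 147928.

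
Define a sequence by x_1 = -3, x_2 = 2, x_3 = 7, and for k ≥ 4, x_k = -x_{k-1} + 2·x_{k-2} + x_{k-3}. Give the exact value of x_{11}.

632

Iterate the recurrence:
x_4 = -6;  x_5 = 22;  x_6 = -27;  x_7 = 65;  x_8 = -97;  x_9 = 200;  x_{10} = -329;  x_{11} = 632.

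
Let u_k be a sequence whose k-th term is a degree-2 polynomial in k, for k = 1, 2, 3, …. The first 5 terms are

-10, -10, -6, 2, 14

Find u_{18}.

1st diffs: 0, 4, 8, 12.
2nd diffs: 4, 4, 4 (constant).
Newton forward-difference form: u_k = -10 + 4·C(k-1,2).
At k = 18: k-1 = 17, so u_{18} = -10 + 544 = 534.

534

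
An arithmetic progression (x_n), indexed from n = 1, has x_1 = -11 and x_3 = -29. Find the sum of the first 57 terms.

-14991

Common difference d = (-29 - (-11)) / (3 - 1) = -9.
x_n = -11 + (n - 1)·(-9).
x_{57} = -515; S = 57·(-11 + (-515))/2 = -14991.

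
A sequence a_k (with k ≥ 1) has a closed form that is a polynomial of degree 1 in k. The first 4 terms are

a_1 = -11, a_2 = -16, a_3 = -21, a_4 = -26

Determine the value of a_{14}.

-76

1st diffs: -5, -5, -5 (constant).
So a_k = -5k - 6.
Evaluating at k = 14 gives a_{14} = -76.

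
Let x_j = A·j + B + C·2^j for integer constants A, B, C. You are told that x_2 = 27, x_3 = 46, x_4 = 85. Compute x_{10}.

Write the equations: 2A + B + 4C = 27; 3A + B + 8C = 46; 4A + B + 16C = 85.
Subtracting the first from the second: A + 4C = 19.
Subtracting the second from the third: A + 8C = 39.
Solving: C = 5, A = -1, then B = 9.
Therefore x_{10} = -10 + 9 + 5·1024 = 5119.

5119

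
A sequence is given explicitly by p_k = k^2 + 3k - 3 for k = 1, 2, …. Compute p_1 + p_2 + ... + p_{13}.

Over k = 1..13: Σk = 91, Σk² = 819.
Total = (1)·819 + (3)·91 + (-3)·13 = 1053.

1053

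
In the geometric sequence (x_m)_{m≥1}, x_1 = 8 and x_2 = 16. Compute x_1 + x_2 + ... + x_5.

Common ratio r = 2.
x_m = 8·2^(m-1).
S = 8·(2^5 - 1)/(2 - 1) = 8·(32 - 1)/(1) = 248.

248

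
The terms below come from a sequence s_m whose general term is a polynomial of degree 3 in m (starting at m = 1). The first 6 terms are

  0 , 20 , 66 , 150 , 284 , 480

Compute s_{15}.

7014

1st diffs: 20, 46, 84, 134, 196.
2nd diffs: 26, 38, 50, 62.
3rd diffs: 12, 12, 12 (constant).
Newton forward-difference form: s_m = 20·C(m-1,1) + 26·C(m-1,2) + 12·C(m-1,3).
At m = 15: m-1 = 14, so s_{15} = 280 + 2366 + 4368 = 7014.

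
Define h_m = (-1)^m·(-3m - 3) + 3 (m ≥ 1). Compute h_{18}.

-54

(-1)^18 = 1; -3m - 3 at m=18 is -57; so h_{18} = -54.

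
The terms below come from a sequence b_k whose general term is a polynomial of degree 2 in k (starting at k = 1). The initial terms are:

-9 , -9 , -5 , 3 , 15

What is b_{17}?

471

1st diffs: 0, 4, 8, 12.
2nd diffs: 4, 4, 4 (constant).
So b_k = 2k^2 - 6k - 5.
Evaluating at k = 17 gives b_{17} = 471.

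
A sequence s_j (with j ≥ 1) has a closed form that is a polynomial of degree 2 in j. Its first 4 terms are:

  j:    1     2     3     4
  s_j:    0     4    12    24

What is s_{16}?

1st diffs: 4, 8, 12.
2nd diffs: 4, 4 (constant).
So s_j = 2j^2 - 2j.
Evaluating at j = 16 gives s_{16} = 480.

480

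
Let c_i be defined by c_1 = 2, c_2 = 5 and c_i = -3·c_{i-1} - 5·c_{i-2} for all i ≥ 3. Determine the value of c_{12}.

c_3 = -25  c_4 = 50  c_5 = -25  c_6 = -175  c_7 = 650  c_8 = -1075  c_9 = -25  c_{10} = 5450  c_{11} = -16225  c_{12} = 21425.

21425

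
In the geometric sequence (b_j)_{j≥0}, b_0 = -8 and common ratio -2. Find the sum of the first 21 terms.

b_j = (-8)·(-2)^(j-0).
S = (-8)·((-2)^21 - 1)/(-2 - 1) = (-8)·(-2097152 - 1)/(-3) = -5592408.

-5592408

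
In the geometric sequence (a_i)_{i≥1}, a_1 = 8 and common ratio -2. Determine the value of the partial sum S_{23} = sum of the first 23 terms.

22369624

a_i = 8·(-2)^(i-1).
S = 8·((-2)^23 - 1)/(-2 - 1) = 8·(-8388608 - 1)/(-3) = 22369624.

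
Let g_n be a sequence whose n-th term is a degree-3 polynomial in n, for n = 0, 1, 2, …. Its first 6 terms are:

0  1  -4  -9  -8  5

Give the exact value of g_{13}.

1261

1st diffs: 1, -5, -5, 1, 13.
2nd diffs: -6, 0, 6, 12.
3rd diffs: 6, 6, 6 (constant).
So g_n = n^3 - 6n^2 + 6n.
Evaluating at n = 13 gives g_{13} = 1261.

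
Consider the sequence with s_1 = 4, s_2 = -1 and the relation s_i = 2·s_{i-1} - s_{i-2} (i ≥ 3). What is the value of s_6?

-21

s_3 = -6; s_4 = -11; s_5 = -16; s_6 = -21.
(Characteristic roots are 1 and 1.)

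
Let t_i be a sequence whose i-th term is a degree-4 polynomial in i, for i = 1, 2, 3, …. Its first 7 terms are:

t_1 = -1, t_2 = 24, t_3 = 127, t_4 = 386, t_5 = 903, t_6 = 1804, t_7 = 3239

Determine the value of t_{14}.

1st diffs: 25, 103, 259, 517, 901, 1435.
2nd diffs: 78, 156, 258, 384, 534.
3rd diffs: 78, 102, 126, 150.
4th diffs: 24, 24, 24 (constant).
Newton forward-difference form: t_i = -1 + 25·C(i-1,1) + 78·C(i-1,2) + 78·C(i-1,3) + 24·C(i-1,4).
At i = 14: i-1 = 13, so t_{14} = -1 + 325 + 6084 + 22308 + 17160 = 45876.

45876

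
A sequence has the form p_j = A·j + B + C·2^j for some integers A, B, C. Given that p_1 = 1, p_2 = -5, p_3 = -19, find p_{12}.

The three given values yield: A + B + 2C = 1; 2A + B + 4C = -5; 3A + B + 8C = -19.
Subtracting the first from the second: A + 2C = -6.
Subtracting the second from the third: A + 4C = -14.
Solving: C = -4, A = 2, then B = 7.
Therefore p_{12} = 24 + 7 + (-4)·4096 = -16353.

-16353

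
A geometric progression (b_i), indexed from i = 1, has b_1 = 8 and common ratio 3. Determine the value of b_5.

b_i = 8·3^(i-1).
b_5 = 8·3^4 = 648.

648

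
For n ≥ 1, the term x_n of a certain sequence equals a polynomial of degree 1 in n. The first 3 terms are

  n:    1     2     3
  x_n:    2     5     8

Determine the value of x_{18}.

53

1st diffs: 3, 3 (constant).
So x_n = 3n - 1.
Evaluating at n = 18 gives x_{18} = 53.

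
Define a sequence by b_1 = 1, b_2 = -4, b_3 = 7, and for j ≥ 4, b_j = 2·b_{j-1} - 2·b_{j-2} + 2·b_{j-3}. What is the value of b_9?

Applying the relation repeatedly:
b_4 = 24  b_5 = 26  b_6 = 18  b_7 = 32  b_8 = 80  b_9 = 132.

132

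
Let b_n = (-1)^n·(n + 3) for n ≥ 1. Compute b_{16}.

19

(-1)^16 = 1; n + 3 at n=16 is 19; so b_{16} = 19.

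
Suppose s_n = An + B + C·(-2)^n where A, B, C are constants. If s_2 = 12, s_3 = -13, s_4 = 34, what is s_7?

Plug in n = 2, 3, 4: 2A + B + 4C = 12; 3A + B - 8C = -13; 4A + B + 16C = 34.
Subtracting the first from the second: A - 12C = -25.
Subtracting the second from the third: A + 24C = 47.
Solving: C = 2, A = -1, then B = 6.
Therefore s_7 = -7 + 6 + 2·(-128) = -257.

-257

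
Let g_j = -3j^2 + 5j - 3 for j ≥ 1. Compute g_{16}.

-691

g_{16} = -3·16^2 + 5·16 - 3 = -691.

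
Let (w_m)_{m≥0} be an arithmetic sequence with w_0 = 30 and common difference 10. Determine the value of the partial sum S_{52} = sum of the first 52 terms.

14820

w_m = 30 + (m - 0)·10.
w_{51} = 540; S = 52·(30 + 540)/2 = 14820.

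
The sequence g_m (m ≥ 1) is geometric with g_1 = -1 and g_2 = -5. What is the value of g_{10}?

-1953125

Common ratio r = 5.
g_m = (-1)·5^(m-1).
g_{10} = (-1)·5^9 = -1953125.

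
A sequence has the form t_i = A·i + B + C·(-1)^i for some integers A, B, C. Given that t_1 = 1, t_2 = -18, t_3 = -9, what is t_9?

Write the equations: A + B - C = 1; 2A + B + C = -18; 3A + B - C = -9.
Subtracting the first from the second: A + 2C = -19.
Subtracting the second from the third: A - 2C = 9.
Solving: C = -7, A = -5, then B = -1.
Therefore t_9 = -45 + (-1) + (-7)·(-1) = -39.

-39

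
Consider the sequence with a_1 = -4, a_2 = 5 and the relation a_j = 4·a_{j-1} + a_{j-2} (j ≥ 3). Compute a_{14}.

Compute successive terms:
a_3 = 16, a_4 = 69, a_5 = 292, …, a_{11} = 1687264, a_{12} = 7147365, a_{13} = 30276724, a_{14} = 128254261.

128254261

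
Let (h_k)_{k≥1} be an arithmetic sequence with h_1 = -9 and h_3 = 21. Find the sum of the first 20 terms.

Common difference d = (21 - (-9)) / (3 - 1) = 15.
h_k = -9 + (k - 1)·15.
h_{20} = 276; S = 20·(-9 + 276)/2 = 2670.

2670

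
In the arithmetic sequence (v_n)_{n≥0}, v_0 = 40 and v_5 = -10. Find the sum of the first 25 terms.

Common difference d = (-10 - 40) / (5 - 0) = -10.
v_n = 40 + (n - 0)·(-10).
v_{24} = -200; S = 25·(40 + (-200))/2 = -2000.

-2000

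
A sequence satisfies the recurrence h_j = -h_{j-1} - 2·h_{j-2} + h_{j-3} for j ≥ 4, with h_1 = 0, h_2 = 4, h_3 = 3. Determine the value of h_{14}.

Applying the relation repeatedly:
h_4 = -11;  h_5 = 9;  h_6 = 16;  …;  h_{11} = 27;  h_{12} = 403;  h_{13} = -630;  h_{14} = -149.

-149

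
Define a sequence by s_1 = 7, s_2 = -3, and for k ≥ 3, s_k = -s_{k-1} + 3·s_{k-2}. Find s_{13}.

s_3 = 24; s_4 = -33; s_5 = 105; …; s_{10} = -6081; s_{11} = 14145; s_{12} = -32388; s_{13} = 74823.

74823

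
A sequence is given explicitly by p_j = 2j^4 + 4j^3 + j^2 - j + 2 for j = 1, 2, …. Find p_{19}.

288422

p_{19} = 2·19^4 + 4·19^3 + 1·19^2 - 1·19 + 2 = 288422.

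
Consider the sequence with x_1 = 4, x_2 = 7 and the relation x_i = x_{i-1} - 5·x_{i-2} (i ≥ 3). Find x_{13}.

-71788

Compute successive terms:
x_3 = -13; x_4 = -48; x_5 = 17; …; x_{10} = 3592; x_{11} = 13457; x_{12} = -4503; x_{13} = -71788.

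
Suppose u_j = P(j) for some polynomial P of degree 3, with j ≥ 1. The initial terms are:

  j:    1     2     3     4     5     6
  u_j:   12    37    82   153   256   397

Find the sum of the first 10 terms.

4905

1st diffs: 25, 45, 71, 103, 141.
2nd diffs: 20, 26, 32, 38.
3rd diffs: 6, 6, 6 (constant).
Newton forward-difference form: u_j = 12 + 25·C(j-1,1) + 20·C(j-1,2) + 6·C(j-1,3).
Continuing: 582, 817, 1108, 1461.
Summing j = 1..10 (10 terms) gives 4905.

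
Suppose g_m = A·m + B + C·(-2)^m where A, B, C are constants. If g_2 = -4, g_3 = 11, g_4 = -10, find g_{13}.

8225

The three given values yield: 2A + B + 4C = -4; 3A + B - 8C = 11; 4A + B + 16C = -10.
Subtracting the first from the second: A - 12C = 15.
Subtracting the second from the third: A + 24C = -21.
Solving: C = -1, A = 3, then B = -6.
Hence g_{13} = 3·13 + (-6) + (-1)·(-8192) = 8225.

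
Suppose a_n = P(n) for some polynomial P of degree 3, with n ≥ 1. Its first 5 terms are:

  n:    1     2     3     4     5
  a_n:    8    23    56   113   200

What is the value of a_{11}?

1688

1st diffs: 15, 33, 57, 87.
2nd diffs: 18, 24, 30.
3rd diffs: 6, 6 (constant).
Newton forward-difference form: a_n = 8 + 15·C(n-1,1) + 18·C(n-1,2) + 6·C(n-1,3).
At n = 11: n-1 = 10, so a_{11} = 8 + 150 + 810 + 720 = 1688.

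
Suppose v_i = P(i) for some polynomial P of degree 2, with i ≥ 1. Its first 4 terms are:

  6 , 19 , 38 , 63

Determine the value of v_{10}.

1st diffs: 13, 19, 25.
2nd diffs: 6, 6 (constant).
Newton forward-difference form: v_i = 6 + 13·C(i-1,1) + 6·C(i-1,2).
At i = 10: i-1 = 9, so v_{10} = 6 + 117 + 216 = 339.

339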